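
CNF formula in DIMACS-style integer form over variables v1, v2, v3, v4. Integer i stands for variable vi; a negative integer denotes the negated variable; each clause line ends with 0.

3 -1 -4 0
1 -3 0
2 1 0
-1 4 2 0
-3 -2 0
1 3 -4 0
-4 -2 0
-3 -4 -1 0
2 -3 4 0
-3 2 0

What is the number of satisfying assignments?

2

The models are:
  v1=F v2=T v3=F v4=F
  v1=T v2=T v3=F v4=F
Count: 2.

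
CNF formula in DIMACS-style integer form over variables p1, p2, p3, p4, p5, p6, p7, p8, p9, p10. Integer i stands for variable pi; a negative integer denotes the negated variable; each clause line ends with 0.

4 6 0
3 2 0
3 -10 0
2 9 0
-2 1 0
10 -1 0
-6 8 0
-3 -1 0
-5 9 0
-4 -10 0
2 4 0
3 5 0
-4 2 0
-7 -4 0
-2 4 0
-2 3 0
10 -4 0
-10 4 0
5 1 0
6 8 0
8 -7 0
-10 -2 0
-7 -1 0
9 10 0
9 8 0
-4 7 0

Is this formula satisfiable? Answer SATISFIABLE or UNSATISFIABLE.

p4 = True:
  propagation gives p10=False; an empty clause results — contradiction.
p4 = False:
  propagation gives p6=True, p8=True, p2=True; an empty clause results — contradiction.
Every branch closes, so no satisfying assignment exists.

UNSATISFIABLE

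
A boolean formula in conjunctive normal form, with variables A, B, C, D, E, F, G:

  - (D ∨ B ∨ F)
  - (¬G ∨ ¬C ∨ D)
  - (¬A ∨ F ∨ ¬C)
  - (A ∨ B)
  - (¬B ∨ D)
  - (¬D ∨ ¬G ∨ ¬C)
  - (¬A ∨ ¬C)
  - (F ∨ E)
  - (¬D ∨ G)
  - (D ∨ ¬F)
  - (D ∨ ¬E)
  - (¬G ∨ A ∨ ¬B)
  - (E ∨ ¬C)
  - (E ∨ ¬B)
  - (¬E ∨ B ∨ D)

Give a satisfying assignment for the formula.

A=True, B=True, C=False, D=True, E=True, F=True, G=True

Pure literal: C appears only negated; assign C = False.
Set A = True and propagate.
Set B = True and propagate.
  then D is forced to True.
  then G is forced to True.
  then E is forced to True.
F is now unconstrained; take F = True.
Every clause has at least one true literal under this assignment.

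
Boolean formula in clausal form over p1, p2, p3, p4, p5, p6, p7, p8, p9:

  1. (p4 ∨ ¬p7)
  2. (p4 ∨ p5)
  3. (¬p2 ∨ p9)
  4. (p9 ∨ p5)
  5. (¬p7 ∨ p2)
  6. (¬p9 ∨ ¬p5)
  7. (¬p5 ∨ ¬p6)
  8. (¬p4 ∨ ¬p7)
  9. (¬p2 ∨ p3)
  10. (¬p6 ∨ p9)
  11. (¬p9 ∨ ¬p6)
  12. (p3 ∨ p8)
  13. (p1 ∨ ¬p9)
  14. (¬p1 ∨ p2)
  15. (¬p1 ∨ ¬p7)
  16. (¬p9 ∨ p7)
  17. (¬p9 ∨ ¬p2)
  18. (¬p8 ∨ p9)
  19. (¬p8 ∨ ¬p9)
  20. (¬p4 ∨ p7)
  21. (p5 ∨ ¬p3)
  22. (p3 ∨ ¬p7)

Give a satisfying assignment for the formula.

Pure literal: p6 appears only negated; assign p6 = False.
Try p1 = False.
  then p9 is forced to False.
  then p2 is forced to False.
  then p5 is forced to True.
  then p7 is forced to False.
  then p8 is forced to False.
  then p3 is forced to True.
  then p4 is forced to False.

p1=False, p2=False, p3=True, p4=False, p5=True, p6=False, p7=False, p8=False, p9=False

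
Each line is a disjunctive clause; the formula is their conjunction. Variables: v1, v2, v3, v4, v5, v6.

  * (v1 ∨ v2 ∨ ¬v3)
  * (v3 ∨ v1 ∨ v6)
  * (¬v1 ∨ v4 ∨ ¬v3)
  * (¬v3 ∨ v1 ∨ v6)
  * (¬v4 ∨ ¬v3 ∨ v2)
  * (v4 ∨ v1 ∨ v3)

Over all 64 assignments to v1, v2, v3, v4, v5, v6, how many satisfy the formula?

28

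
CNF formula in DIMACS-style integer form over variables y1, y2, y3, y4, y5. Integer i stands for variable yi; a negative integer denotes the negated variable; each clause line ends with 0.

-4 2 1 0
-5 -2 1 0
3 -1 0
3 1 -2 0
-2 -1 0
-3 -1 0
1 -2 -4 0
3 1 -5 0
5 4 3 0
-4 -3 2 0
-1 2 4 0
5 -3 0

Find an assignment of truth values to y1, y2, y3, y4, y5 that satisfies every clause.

Set y1 = False and propagate.
For the remaining variables, y2 = False, y3 = True, y4 = False, y5 = True works.

y1 = False, y2 = False, y3 = True, y4 = False, y5 = True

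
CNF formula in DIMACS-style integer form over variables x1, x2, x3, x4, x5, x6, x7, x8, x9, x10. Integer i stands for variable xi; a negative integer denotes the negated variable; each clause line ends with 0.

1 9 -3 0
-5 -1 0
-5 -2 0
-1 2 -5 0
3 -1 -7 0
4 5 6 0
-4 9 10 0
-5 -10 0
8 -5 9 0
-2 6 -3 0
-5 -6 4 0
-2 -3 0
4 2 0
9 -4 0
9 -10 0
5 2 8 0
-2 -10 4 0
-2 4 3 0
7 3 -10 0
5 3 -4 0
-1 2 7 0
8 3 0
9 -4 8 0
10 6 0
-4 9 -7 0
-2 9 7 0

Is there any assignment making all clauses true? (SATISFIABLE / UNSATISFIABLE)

SATISFIABLE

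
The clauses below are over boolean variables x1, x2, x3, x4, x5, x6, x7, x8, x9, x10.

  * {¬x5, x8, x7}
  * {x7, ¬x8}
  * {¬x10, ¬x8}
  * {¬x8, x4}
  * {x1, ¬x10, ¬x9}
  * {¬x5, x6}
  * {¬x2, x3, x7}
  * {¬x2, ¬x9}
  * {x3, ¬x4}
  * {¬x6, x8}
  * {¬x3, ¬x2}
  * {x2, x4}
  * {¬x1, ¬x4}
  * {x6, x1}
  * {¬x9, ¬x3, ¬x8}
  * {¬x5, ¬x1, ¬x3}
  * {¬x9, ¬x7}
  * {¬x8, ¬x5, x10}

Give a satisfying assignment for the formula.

Pure literal: x5 appears only negated; assign x5 = False.
x9 occurs only negated in the remaining clauses — set x9 = False.
Set x1 = True and propagate.
  then x4 is forced to False.
  then x8 is forced to False.
  then x6 is forced to False.
  then x2 is forced to True.
  then x3 is forced to False.
  then x7 is forced to True.
x10 is now unconstrained; take x10 = False.
Every clause has at least one true literal under this assignment.

x1=T, x2=T, x3=F, x4=F, x5=F, x6=F, x7=T, x8=F, x9=F, x10=F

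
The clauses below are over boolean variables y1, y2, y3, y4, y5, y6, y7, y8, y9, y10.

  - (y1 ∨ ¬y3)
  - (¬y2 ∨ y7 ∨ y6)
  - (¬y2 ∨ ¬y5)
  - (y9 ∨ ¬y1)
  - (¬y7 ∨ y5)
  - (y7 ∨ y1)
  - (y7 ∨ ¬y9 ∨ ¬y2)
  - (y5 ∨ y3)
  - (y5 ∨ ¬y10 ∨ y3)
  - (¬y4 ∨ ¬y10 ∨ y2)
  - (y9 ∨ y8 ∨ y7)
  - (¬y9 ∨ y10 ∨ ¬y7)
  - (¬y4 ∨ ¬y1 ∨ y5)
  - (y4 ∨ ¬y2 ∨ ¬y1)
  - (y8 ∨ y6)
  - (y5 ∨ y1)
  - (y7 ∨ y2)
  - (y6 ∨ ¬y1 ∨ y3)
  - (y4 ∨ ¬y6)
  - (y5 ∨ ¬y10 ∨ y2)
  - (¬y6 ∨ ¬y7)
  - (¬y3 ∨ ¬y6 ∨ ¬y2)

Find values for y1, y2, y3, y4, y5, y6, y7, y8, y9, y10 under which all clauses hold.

Pure literal: y8 appears only positively; assign y8 = True.
Branch on y1: take y1 = False.
  then y3 is forced to False.
  then y7 is forced to True.
  then y5 is forced to True.
  then y2 is forced to False.
  then y6 is forced to False.
For the remaining variables, y4 = False, y9 = False, y10 = True works.
Check each clause:
  1. (y1 ∨ ¬y3) — ¬y3 is true.
  2. (¬y2 ∨ y7 ∨ y6) — y7 is true.
  3. (¬y5 ∨ ¬y2) — ¬y2 is true.
  4. (¬y1 ∨ y9) — ¬y1 is true.
  5. (y5 ∨ ¬y7) — y5 is true.
  6. (y1 ∨ y7) — y7 is true.
  7. (y7 ∨ ¬y9 ∨ ¬y2) — y7 is true.
  8. (y5 ∨ y3) — y5 is true.
  9. (y3 ∨ ¬y10 ∨ y5) — y5 is true.
  10. (¬y4 ∨ ¬y10 ∨ y2) — ¬y4 is true.
  11. (y7 ∨ y8 ∨ y9) — y8 is true.
  12. (y10 ∨ ¬y9 ∨ ¬y7) — y10 is true.
  13. (y5 ∨ ¬y4 ∨ ¬y1) — ¬y4 is true.
  14. (¬y1 ∨ ¬y2 ∨ y4) — ¬y1 is true.
  15. (y8 ∨ y6) — y8 is true.
  16. (y1 ∨ y5) — y5 is true.
  17. (y7 ∨ y2) — y7 is true.
  18. (¬y1 ∨ y6 ∨ y3) — ¬y1 is true.
  19. (y4 ∨ ¬y6) — ¬y6 is true.
  20. (y2 ∨ ¬y10 ∨ y5) — y5 is true.
  21. (¬y6 ∨ ¬y7) — ¬y6 is true.
  22. (¬y2 ∨ ¬y6 ∨ ¬y3) — ¬y6 is true.

y1 = F  y2 = F  y3 = F  y4 = F  y5 = T  y6 = F  y7 = T  y8 = T  y9 = F  y10 = T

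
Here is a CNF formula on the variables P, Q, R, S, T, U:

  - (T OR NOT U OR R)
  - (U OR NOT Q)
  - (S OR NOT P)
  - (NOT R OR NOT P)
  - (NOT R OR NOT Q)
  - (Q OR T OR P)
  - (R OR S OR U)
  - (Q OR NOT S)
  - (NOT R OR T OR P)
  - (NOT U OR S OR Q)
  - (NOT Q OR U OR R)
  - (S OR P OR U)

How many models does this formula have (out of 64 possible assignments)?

3

Satisfying assignments:
  P=0 Q=1 R=0 S=0 T=1 U=1
  P=0 Q=1 R=0 S=1 T=1 U=1
  P=1 Q=1 R=0 S=1 T=1 U=1
That's 3 in total.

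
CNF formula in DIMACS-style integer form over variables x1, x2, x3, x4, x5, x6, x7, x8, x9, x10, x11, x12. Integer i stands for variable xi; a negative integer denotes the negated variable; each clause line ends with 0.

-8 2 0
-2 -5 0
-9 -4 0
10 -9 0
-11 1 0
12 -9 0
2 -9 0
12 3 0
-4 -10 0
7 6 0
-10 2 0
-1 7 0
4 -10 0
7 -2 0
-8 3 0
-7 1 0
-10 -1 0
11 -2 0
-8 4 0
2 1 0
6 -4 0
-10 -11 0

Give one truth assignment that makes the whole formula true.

x1=T  x2=F  x3=T  x4=T  x5=T  x6=T  x7=T  x8=F  x9=F  x10=F  x11=T  x12=T

x3 occurs only positively in the remaining clauses — set x3 = True.
Pure literal: x6 appears only positively; assign x6 = True.
Branch on x1: take x1 = True.
  then x7 is forced to True.
  then x10 is forced to False.
  then x9 is forced to False.
The remaining clauses are satisfied by x2 = False, x4 = True, x5 = True, x8 = False, x11 = True, x12 = True.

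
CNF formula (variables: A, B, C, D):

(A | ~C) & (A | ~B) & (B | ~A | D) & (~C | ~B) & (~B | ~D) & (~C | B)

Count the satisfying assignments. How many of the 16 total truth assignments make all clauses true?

Satisfying assignments:
  A=0 B=0 C=0 D=0
  A=0 B=0 C=0 D=1
  A=1 B=0 C=0 D=1
  A=1 B=1 C=0 D=0
That's 4 in total.

4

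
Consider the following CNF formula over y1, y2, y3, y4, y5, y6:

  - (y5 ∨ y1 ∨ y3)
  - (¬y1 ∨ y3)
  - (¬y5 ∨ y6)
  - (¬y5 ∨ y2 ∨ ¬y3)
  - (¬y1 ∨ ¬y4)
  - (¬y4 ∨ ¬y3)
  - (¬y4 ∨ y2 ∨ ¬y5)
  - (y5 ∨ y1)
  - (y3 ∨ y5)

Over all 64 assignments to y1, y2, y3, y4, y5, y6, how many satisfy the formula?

9

Case analysis on y5 and y3:
  y5=T, y3=T: remaining (y1,y2,y4,y6) ∈ {(F,T,F,T); (T,T,F,T)} — 2.
  y5=T, y3=F: remaining (y1,y2,y4,y6) ∈ {(F,F,F,T); (F,T,F,T); (F,T,T,T)} — 3.
  y5=F, y3=T: remaining (y1,y2,y4,y6) ∈ {(T,F,F,F); (T,F,F,T); (T,T,F,F); (T,T,F,T)} — 4.
  y5=F, y3=F: a clause becomes empty — 0.
Total: 2 + 3 + 4 + 0 = 9.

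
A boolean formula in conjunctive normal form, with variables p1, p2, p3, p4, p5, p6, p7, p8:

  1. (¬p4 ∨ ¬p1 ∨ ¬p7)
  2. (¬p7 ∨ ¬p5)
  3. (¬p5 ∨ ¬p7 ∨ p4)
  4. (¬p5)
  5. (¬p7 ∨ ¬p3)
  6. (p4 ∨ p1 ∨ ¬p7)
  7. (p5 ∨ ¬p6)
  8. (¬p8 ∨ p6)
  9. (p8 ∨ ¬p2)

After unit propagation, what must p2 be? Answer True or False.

(¬p5) stands alone — p5 = False.
From (p5 ∨ ¬p6) and p5 = False: p6 = False.
(¬p8 ∨ p6) with p6 = False leaves only ¬p8, so p8 = False.
In (p8 ∨ ¬p2), p8 is now false; ¬p2 must hold, so p2 = False.

False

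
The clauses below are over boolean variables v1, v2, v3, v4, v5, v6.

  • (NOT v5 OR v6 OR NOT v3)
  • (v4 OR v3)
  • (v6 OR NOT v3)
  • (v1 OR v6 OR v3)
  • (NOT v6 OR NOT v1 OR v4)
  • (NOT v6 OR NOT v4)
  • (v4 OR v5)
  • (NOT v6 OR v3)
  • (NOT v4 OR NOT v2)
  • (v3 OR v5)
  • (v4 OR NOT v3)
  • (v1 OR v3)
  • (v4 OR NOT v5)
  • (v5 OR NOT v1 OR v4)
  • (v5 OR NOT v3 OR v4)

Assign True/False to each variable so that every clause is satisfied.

v1 = T, v2 = F, v3 = F, v4 = T, v5 = T, v6 = F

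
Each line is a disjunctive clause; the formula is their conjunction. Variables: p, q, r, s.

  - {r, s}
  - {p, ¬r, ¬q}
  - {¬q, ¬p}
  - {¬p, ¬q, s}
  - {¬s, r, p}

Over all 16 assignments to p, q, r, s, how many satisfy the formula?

5

Satisfying assignments:
  p=0 q=0 r=1 s=0
  p=0 q=0 r=1 s=1
  p=1 q=0 r=0 s=1
  p=1 q=0 r=1 s=0
  p=1 q=0 r=1 s=1
Count: 5.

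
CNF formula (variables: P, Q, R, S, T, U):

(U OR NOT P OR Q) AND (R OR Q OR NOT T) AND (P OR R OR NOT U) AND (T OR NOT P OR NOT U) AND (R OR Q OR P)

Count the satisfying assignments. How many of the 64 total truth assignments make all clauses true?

34

Split on P, then Q.
  P=T, Q=T: R, S free; 3 ways for (T,U) × 2^2 = 12.
  P=T, Q=F: remaining (R,S,T,U) ∈ {(T,F,T,T); (T,T,T,T)} — 2.
  P=F, Q=T: S, T free; 3 ways for (R,U) × 2^2 = 12.
  P=F, Q=F: forces R=T; S, T, U free → 2^3 = 8.
Total: 12 + 2 + 12 + 8 = 34.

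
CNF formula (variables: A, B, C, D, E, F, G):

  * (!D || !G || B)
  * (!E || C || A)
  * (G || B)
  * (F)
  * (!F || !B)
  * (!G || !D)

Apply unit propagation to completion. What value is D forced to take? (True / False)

False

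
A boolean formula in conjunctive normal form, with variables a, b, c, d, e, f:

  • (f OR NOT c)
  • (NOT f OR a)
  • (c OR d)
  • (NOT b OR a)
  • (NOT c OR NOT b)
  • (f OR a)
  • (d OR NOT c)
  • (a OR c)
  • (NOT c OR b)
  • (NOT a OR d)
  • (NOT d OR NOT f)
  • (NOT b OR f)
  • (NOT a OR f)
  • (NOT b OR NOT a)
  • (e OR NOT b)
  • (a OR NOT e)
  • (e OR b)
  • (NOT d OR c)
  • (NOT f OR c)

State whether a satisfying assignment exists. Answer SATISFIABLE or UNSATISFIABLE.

UNSATISFIABLE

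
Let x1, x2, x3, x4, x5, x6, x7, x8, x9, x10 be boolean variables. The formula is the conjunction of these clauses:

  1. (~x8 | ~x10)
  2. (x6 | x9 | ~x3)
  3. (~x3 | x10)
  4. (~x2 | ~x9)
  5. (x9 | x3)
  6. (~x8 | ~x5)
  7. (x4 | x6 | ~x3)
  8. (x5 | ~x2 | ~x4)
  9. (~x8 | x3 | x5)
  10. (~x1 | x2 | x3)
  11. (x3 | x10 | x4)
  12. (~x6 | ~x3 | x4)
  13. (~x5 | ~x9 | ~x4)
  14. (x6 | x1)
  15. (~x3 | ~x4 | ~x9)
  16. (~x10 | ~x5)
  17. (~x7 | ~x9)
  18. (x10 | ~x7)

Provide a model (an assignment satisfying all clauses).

x1=False, x2=False, x3=True, x4=True, x5=False, x6=True, x7=False, x8=False, x9=False, x10=True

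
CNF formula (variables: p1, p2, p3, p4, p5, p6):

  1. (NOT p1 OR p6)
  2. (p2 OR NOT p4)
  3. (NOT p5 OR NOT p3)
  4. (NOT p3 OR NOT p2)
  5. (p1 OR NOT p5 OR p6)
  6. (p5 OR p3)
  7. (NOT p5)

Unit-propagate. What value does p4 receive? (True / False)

False

(NOT p5) is a unit clause: p5 = False.
From (p3 OR p5) and p5 = False: p3 = True.
In (NOT p2 OR NOT p3), NOT p3 is now false; NOT p2 must hold, so p2 = False.
(p2 OR NOT p4) with p2 = False leaves only NOT p4, so p4 = False.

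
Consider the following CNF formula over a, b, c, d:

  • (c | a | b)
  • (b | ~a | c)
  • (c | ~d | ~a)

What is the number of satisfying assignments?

Split on a, then c.
  a=T, c=T: remaining (b,d) ∈ {(F,F); (F,T); (T,F); (T,T)} — 4.
  a=T, c=F: remaining (b,d) ∈ {(T,F)} — 1.
  a=F, c=T: remaining (b,d) ∈ {(F,F); (F,T); (T,F); (T,T)} — 4.
  a=F, c=F: remaining (b,d) ∈ {(T,F); (T,T)} — 2.
Total: 4 + 1 + 4 + 2 = 11.

11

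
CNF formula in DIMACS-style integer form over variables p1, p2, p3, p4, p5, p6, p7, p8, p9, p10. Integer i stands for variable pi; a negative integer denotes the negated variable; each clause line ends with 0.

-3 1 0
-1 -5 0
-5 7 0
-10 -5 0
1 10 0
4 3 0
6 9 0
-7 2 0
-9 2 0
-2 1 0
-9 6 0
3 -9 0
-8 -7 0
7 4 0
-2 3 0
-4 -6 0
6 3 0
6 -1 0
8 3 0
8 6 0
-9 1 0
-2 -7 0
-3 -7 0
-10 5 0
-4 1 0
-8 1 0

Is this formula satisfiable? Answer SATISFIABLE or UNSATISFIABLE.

UNSATISFIABLE

p1 = True:
  propagation gives p5=False, p6=True, p4=False, p3=True; an empty clause results — contradiction.
p1 = False:
  propagation gives p3=False, p10=True, p5=False; an empty clause results — contradiction.
Every branch closes, so no satisfying assignment exists.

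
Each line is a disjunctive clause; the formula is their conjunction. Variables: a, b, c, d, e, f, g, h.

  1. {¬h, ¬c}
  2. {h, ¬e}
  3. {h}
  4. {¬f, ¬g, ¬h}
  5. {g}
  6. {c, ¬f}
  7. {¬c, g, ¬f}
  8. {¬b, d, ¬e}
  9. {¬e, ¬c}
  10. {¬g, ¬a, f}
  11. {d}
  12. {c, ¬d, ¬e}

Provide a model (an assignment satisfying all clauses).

a=False, b=False, c=False, d=True, e=False, f=False, g=True, h=True

The clause (h) is unit: h must be True.
The clause (¬c) is unit: c must be False.
(g) is a unit clause, so g = True.
(¬f) is a unit clause, so f = False.
Unit propagation: (¬a) forces a = False.
The clause (d) is unit: d must be True.
Unit propagation: (¬e) forces e = False.
b is now unconstrained; take b = False.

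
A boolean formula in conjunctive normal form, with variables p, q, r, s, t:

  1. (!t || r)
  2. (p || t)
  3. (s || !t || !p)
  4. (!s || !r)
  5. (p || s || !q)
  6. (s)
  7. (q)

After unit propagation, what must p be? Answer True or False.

True

Unit clause (s) sets s = True.
(!r || !s) with s = True leaves only !r, so r = False.
From (r || !t) and r = False: t = False.
In (t || p), t is now false; p must hold, so p = True.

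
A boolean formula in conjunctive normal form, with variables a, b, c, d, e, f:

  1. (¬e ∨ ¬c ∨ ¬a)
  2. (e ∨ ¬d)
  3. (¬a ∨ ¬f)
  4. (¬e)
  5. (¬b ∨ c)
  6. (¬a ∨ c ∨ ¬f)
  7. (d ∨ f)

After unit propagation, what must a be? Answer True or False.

False

(¬e) stands alone — e = False.
In (e ∨ ¬d), e is now false; ¬d must hold, so d = False.
(d ∨ f): since d = False, the clause reduces to (f). f = True.
(¬f ∨ ¬a) with f = True leaves only ¬a, so a = False.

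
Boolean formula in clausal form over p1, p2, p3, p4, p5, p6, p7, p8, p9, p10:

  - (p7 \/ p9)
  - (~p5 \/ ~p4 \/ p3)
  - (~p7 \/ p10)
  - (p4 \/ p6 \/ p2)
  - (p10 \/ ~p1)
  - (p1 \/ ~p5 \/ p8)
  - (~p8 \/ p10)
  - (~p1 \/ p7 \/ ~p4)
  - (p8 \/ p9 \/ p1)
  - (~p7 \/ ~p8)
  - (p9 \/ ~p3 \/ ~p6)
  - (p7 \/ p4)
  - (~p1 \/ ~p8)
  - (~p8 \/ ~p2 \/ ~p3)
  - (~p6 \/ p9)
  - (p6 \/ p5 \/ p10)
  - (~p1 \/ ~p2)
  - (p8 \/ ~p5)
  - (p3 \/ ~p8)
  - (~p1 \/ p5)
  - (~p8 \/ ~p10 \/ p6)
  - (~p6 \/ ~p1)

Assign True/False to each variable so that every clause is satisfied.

p1 = 0, p2 = 0, p3 = 1, p4 = 1, p5 = 0, p6 = 0, p7 = 0, p8 = 0, p9 = 1, p10 = 1

Check each clause:
  1. (p9 \/ p7) — p9 is true.
  2. (p3 \/ ~p4 \/ ~p5) — p3 is true.
  3. (p10 \/ ~p7) — ~p7 is true.
  4. (p4 \/ p2 \/ p6) — p4 is true.
  5. (~p1 \/ p10) — p10 is true.
  6. (~p5 \/ p1 \/ p8) — ~p5 is true.
  7. (~p8 \/ p10) — ~p8 is true.
  8. (~p1 \/ p7 \/ ~p4) — ~p1 is true.
  9. (p9 \/ p8 \/ p1) — p9 is true.
  10. (~p8 \/ ~p7) — ~p8 is true.
  11. (~p3 \/ ~p6 \/ p9) — p9 is true.
  12. (p7 \/ p4) — p4 is true.
  13. (~p1 \/ ~p8) — ~p8 is true.
  14. (~p8 \/ ~p3 \/ ~p2) — ~p8 is true.
  15. (p9 \/ ~p6) — p9 is true.
  16. (p6 \/ p10 \/ p5) — p10 is true.
  17. (~p1 \/ ~p2) — ~p2 is true.
  18. (p8 \/ ~p5) — ~p5 is true.
  19. (p3 \/ ~p8) — ~p8 is true.
  20. (~p1 \/ p5) — ~p1 is true.
  21. (~p8 \/ p6 \/ ~p10) — ~p8 is true.
  22. (~p6 \/ ~p1) — ~p6 is true.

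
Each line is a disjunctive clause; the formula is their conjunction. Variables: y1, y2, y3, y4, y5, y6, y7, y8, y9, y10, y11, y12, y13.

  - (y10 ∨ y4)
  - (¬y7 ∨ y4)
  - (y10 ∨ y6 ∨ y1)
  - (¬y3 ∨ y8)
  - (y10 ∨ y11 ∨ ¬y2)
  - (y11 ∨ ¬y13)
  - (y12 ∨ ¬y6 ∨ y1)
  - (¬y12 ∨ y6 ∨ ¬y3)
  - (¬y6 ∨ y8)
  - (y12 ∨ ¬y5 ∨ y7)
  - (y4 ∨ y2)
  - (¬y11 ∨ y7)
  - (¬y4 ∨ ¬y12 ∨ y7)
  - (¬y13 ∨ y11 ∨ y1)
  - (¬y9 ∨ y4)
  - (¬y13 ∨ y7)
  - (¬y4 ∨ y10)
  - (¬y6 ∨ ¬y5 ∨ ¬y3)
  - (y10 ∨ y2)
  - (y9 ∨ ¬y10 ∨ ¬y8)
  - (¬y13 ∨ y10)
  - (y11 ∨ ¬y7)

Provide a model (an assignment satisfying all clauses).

Pure literal: y3 appears only negated; assign y3 = False.
y5 occurs only negated in the remaining clauses — set y5 = False.
Branch on y1: take y1 = False.
Set y2 = False and propagate.
  then y4 is forced to True.
  then y10 is forced to True.
Set y6 = True and propagate.
  then y12 is forced to True.
  then y8 is forced to True.
  then y7 is forced to True.
  then y9 is forced to True.
  then y11 is forced to True.
y13 is now unconstrained; take y13 = False.
Every clause has at least one true literal under this assignment.
Check each clause:
  1. (y10 ∨ y4) — y10 is true.
  2. (y4 ∨ ¬y7) — y4 is true.
  3. (y6 ∨ y10 ∨ y1) — y10 is true.
  4. (y8 ∨ ¬y3) — y8 is true.
  5. (¬y2 ∨ y11 ∨ y10) — y10 is true.
  6. (y11 ∨ ¬y13) — y11 is true.
  7. (y12 ∨ ¬y6 ∨ y1) — y12 is true.
  8. (y6 ∨ ¬y12 ∨ ¬y3) — ¬y3 is true.
  9. (y8 ∨ ¬y6) — y8 is true.
  10. (y12 ∨ ¬y5 ∨ y7) — ¬y5 is true.
  11. (y2 ∨ y4) — y4 is true.
  12. (y7 ∨ ¬y11) — y7 is true.
  13. (¬y4 ∨ y7 ∨ ¬y12) — y7 is true.
  14. (¬y13 ∨ y1 ∨ y11) — y11 is true.
  15. (¬y9 ∨ y4) — y4 is true.
  16. (y7 ∨ ¬y13) — ¬y13 is true.
  17. (y10 ∨ ¬y4) — y10 is true.
  18. (¬y5 ∨ ¬y3 ∨ ¬y6) — ¬y5 is true.
  19. (y10 ∨ y2) — y10 is true.
  20. (¬y8 ∨ ¬y10 ∨ y9) — y9 is true.
  21. (¬y13 ∨ y10) — y10 is true.
  22. (y11 ∨ ¬y7) — y11 is true.

y1 = False, y2 = False, y3 = False, y4 = True, y5 = False, y6 = True, y7 = True, y8 = True, y9 = True, y10 = True, y11 = True, y12 = True, y13 = False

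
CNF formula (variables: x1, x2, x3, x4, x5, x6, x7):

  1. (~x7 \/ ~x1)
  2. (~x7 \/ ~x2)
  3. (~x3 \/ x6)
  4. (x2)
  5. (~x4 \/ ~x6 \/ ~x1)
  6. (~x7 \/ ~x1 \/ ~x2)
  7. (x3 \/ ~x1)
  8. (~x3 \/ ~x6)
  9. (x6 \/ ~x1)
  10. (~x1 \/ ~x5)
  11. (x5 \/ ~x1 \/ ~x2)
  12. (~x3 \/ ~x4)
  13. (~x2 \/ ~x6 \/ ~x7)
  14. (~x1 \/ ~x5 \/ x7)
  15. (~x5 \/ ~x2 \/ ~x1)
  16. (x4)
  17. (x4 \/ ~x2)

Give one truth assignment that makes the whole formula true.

x1=0  x2=1  x3=0  x4=1  x5=1  x6=0  x7=0

The clause (x2) is unit: x2 must be True.
The clause (~x7) is unit: x7 must be False.
The clause (x4) is unit: x4 must be True.
Unit propagation: (~x3) forces x3 = False.
(~x1) is a unit clause, so x1 = False.
x5, x6 are now unconstrained; take x5 = True, x6 = False.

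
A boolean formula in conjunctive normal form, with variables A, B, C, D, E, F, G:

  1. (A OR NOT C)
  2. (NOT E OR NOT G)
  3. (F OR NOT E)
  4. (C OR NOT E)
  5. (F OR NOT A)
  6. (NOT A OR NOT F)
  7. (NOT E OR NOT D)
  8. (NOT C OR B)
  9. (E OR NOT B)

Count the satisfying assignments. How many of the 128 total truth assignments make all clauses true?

Split on E, then A.
  E=T, A=T: a clause becomes empty — 0.
  E=T, A=F: a clause becomes empty — 0.
  E=F, A=T: a clause becomes empty — 0.
  E=F, A=F: forces B=F; C=F; D, F, G free → 2^3 = 8.
Total: 0 + 0 + 0 + 8 = 8.

8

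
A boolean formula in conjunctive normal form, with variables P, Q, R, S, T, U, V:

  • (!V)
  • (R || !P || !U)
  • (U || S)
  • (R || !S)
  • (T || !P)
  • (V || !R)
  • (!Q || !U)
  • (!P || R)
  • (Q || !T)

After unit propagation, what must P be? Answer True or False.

False

Unit clause (!V) sets V = False.
From (V || !R) and V = False: R = False.
From (!S || R) and R = False: S = False.
(U || S): since S = False, the clause reduces to (U). U = True.
(!P || R || !U) with U = True, R = False leaves only !P, so P = False.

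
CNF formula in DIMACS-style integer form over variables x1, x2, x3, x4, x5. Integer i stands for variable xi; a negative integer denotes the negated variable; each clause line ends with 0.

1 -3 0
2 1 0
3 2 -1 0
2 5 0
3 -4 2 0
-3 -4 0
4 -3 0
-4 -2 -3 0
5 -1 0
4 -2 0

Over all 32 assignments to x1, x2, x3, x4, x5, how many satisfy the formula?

The models are:
  x1=0 x2=1 x3=0 x4=1 x5=0
  x1=0 x2=1 x3=0 x4=1 x5=1
  x1=1 x2=1 x3=0 x4=1 x5=1
Count: 3.

3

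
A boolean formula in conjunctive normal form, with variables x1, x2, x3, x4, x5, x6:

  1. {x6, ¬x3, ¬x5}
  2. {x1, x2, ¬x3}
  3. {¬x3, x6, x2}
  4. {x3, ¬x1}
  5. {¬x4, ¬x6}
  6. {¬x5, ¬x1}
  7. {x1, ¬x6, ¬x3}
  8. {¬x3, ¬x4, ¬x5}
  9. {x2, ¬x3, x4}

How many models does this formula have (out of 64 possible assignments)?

17

Case analysis on x3 and x1:
  x3=1, x1=1: remaining (x2,x4,x5,x6) ∈ {(1,0,0,0); (1,0,0,1); (1,1,0,0)} — 3.
  x3=1, x1=0: remaining (x2,x4,x5,x6) ∈ {(1,0,0,0); (1,1,0,0)} — 2.
  x3=0, x1=1: a clause becomes empty — 0.
  x3=0, x1=0: x2, x5 free; 3 ways for (x4,x6) × 2^2 = 12.
Total: 3 + 2 + 0 + 12 = 17.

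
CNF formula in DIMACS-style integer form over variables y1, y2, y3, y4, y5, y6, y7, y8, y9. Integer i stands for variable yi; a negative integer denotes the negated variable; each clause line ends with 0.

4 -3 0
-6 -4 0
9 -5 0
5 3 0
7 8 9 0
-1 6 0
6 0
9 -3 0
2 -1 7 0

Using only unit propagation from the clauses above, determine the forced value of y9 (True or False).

True

Unit clause (y6) sets y6 = True.
(!y4 || !y6) with y6 = True leaves only !y4, so y4 = False.
(!y3 || y4): since y4 = False, the clause reduces to (!y3). y3 = False.
(y3 || y5) with y3 = False leaves only y5, so y5 = True.
(y9 || !y5) with y5 = True leaves only y9, so y9 = True.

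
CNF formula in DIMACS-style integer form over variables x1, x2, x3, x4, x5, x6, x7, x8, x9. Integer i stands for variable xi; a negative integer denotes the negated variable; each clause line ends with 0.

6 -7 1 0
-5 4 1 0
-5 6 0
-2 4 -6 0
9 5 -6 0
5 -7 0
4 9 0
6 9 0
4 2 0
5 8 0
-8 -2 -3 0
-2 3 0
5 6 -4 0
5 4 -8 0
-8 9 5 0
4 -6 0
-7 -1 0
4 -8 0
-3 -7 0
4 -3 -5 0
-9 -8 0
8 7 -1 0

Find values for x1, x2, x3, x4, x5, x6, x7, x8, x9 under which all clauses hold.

x1 = False  x2 = False  x3 = True  x4 = True  x5 = True  x6 = True  x7 = False  x8 = False  x9 = True

Branch on x1: take x1 = False.
Try x2 = False.
  then x4 is forced to True.
Branch on x3: take x3 = True.
  then x7 is forced to False.
For the remaining variables, x5 = True, x6 = True, x8 = False, x9 = True works.
Every clause has at least one true literal under this assignment.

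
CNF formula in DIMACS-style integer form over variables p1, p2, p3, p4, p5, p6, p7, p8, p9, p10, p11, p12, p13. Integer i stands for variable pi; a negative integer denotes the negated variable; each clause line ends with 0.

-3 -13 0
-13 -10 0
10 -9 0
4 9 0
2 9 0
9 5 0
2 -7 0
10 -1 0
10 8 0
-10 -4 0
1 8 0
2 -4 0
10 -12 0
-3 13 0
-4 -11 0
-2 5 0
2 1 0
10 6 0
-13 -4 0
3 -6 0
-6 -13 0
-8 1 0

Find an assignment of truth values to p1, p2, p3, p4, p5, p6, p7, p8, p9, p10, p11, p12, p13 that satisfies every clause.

Pure literal: p7 appears only negated; assign p7 = False.
Branch on p1: take p1 = True.
  then p10 is forced to True.
  then p13 is forced to False.
  then p4 is forced to False.
  then p9 is forced to True.
  then p3 is forced to False.
  then p6 is forced to False.
Set p2 = False and propagate.
p5, p8, p11, p12 are now unconstrained; take p5 = False, p8 = True, p11 = True, p12 = True.
Every clause has at least one true literal under this assignment.

p1=1, p2=0, p3=0, p4=0, p5=0, p6=0, p7=0, p8=1, p9=1, p10=1, p11=1, p12=1, p13=0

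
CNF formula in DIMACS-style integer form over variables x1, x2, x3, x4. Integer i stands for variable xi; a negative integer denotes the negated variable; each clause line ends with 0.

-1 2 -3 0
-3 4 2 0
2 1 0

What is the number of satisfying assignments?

10

Case analysis on x2 and x1:
  x2=T, x1=T: remaining (x3,x4) ∈ {(F,F); (F,T); (T,F); (T,T)} — 4.
  x2=T, x1=F: remaining (x3,x4) ∈ {(F,F); (F,T); (T,F); (T,T)} — 4.
  x2=F, x1=T: remaining (x3,x4) ∈ {(F,F); (F,T)} — 2.
  x2=F, x1=F: a clause becomes empty — 0.
Total: 4 + 4 + 2 + 0 = 10.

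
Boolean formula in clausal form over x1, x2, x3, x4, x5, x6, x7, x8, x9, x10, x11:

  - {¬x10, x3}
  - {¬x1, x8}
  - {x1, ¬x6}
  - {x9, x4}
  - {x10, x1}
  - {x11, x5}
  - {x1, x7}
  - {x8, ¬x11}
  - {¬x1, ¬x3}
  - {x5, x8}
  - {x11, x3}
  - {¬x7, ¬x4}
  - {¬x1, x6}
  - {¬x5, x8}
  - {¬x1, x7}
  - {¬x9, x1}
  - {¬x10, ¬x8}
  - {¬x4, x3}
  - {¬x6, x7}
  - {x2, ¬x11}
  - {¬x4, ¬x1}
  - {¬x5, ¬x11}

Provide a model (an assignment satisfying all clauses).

x1 = T, x2 = T, x3 = F, x4 = F, x5 = F, x6 = T, x7 = T, x8 = T, x9 = T, x10 = F, x11 = T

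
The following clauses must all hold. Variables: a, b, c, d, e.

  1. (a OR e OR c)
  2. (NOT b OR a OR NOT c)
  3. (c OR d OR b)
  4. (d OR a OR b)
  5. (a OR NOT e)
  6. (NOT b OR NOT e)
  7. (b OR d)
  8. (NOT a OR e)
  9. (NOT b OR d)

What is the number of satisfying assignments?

Satisfying assignments:
  a=0 b=0 c=1 d=1 e=0
  a=1 b=0 c=0 d=1 e=1
  a=1 b=0 c=1 d=1 e=1
That's 3 in total.

3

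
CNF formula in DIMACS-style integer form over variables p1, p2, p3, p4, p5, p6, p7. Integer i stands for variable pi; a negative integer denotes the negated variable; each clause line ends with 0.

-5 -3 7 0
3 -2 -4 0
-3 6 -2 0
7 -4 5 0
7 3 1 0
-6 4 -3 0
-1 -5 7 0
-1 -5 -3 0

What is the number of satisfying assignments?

Split on p3, then p5.
  p3=1, p5=1: remaining (p1,p2,p4,p6,p7) ∈ {(0,0,0,0,1); (0,0,1,0,1); (0,0,1,1,1); (0,1,1,1,1)} — 4.
  p3=1, p5=0: p1 free; 5 ways for (p2,p4,p6,p7) × 2^1 = 10.
  p3=0, p5=1: p1, p6 free; 3 ways for (p2,p4,p7) × 2^2 = 12.
  p3=0, p5=0: p6 free; 8 ways for (p1,p2,p4,p7) × 2^1 = 16.
Total: 4 + 10 + 12 + 16 = 42.

42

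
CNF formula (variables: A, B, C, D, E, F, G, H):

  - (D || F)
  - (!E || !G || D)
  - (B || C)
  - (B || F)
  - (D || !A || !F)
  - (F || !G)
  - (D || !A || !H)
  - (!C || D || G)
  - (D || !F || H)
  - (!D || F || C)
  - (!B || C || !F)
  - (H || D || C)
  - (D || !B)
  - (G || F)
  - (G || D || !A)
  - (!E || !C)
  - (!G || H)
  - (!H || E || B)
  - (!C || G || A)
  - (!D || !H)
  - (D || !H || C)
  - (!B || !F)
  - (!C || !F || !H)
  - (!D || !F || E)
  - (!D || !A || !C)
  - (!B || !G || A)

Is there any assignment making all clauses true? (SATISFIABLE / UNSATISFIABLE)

UNSATISFIABLE

D = True:
  propagation gives H=False, G=False, F=True, B=False; an empty clause results — contradiction.
D = False:
  propagation gives F=True, A=False, H=True, B=False; an empty clause results — contradiction.
Every branch closes, so no satisfying assignment exists.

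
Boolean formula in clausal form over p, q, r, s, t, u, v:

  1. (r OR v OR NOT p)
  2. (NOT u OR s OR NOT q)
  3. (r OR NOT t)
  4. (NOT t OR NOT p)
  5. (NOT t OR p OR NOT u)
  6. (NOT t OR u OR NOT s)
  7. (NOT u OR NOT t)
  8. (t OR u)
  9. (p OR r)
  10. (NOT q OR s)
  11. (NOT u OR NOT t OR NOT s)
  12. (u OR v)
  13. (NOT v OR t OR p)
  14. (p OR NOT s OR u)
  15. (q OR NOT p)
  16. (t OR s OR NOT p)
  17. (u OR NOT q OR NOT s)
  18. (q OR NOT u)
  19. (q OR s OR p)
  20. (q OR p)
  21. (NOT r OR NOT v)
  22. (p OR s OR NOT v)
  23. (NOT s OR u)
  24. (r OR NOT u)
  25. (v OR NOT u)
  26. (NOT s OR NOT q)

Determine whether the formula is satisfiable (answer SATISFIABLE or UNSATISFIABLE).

u = True:
  propagation gives t=False, q=True, s=True; an empty clause results — contradiction.
u = False:
  propagation gives t=True, r=True, p=False, s=False; an empty clause results — contradiction.
Every branch closes, so no satisfying assignment exists.

UNSATISFIABLE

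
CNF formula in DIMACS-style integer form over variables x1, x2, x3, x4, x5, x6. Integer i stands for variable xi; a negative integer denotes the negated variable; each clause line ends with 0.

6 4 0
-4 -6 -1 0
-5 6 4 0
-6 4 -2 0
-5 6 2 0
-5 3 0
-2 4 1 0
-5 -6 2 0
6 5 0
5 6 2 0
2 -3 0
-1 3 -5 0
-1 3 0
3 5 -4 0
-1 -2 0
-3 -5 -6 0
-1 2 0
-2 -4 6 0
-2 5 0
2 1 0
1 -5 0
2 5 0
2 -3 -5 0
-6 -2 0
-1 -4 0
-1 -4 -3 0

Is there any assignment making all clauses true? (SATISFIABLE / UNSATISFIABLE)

UNSATISFIABLE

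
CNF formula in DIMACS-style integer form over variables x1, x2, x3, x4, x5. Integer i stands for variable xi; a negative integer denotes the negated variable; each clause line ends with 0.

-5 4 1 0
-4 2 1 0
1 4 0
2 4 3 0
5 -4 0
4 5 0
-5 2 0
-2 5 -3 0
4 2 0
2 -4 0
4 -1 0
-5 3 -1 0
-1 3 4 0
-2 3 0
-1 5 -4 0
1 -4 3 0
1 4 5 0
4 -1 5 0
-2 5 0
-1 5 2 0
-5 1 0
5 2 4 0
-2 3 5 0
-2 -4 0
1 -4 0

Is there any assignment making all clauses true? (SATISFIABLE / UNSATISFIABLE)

UNSATISFIABLE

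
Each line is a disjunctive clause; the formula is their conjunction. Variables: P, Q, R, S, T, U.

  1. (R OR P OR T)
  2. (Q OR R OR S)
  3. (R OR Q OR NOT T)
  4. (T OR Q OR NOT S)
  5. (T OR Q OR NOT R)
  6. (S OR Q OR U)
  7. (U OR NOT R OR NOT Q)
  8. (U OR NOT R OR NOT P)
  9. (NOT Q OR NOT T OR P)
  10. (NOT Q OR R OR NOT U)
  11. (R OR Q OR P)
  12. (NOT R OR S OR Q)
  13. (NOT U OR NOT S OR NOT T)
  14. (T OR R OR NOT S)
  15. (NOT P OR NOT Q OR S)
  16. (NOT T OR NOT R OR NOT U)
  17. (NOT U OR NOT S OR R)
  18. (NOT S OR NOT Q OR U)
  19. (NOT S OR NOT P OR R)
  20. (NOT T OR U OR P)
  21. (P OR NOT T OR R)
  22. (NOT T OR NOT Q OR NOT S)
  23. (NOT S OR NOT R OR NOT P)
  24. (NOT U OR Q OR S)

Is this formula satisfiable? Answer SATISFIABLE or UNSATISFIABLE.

SATISFIABLE

Try P = False.
Branch on Q: take Q = True.
  then T is forced to False.
  then R is forced to True.
  then U is forced to True.
S is now unconstrained; take S = True.
Every clause has at least one true literal under this assignment.
So P=F, Q=T, R=T, S=T, T=F, U=T is a satisfying assignment.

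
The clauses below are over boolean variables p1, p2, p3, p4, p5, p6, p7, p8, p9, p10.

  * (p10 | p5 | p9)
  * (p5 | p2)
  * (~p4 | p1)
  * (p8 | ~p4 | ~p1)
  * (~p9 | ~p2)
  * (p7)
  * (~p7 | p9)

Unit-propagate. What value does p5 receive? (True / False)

True

(p7) is a unit clause: p7 = True.
From (p9 | ~p7) and p7 = True: p9 = True.
(~p2 | ~p9) with p9 = True leaves only ~p2, so p2 = False.
In (p5 | p2), p2 is now false; p5 must hold, so p5 = True.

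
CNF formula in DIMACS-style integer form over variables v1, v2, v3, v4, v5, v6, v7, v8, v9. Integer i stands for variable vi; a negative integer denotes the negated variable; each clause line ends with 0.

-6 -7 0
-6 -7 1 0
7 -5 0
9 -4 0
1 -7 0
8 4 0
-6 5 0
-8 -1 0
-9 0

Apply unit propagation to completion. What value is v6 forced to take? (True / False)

False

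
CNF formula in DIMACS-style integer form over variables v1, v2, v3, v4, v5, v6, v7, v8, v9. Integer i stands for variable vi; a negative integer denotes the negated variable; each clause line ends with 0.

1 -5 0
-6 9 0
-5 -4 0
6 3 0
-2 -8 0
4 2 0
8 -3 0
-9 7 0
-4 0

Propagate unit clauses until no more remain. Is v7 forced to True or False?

True

(NOT v4) stands alone — v4 = False.
From (v2 OR v4) and v4 = False: v2 = True.
(NOT v8 OR NOT v2): since v2 = True, the clause reduces to (NOT v8). v8 = False.
In (NOT v3 OR v8), v8 is now false; NOT v3 must hold, so v3 = False.
In (v3 OR v6), v3 is now false; v6 must hold, so v6 = True.
From (NOT v6 OR v9) and v6 = True: v9 = True.
(v7 OR NOT v9): since v9 = True, the clause reduces to (v7). v7 = True.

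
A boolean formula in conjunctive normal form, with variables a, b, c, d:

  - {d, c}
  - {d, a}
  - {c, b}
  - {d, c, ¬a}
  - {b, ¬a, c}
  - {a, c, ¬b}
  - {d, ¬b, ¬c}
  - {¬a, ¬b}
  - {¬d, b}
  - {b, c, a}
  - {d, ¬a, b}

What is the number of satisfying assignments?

1

The models are:
  a=F b=T c=T d=T
That's 1 in total.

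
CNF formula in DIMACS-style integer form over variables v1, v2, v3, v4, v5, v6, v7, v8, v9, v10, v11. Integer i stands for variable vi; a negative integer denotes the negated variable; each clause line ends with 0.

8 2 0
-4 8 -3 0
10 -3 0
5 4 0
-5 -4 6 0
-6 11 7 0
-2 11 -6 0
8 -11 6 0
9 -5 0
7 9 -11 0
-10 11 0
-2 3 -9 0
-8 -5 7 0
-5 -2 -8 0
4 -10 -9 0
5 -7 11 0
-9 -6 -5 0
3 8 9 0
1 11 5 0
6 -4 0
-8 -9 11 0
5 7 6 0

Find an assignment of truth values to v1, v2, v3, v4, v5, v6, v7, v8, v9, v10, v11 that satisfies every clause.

v1=True  v2=False  v3=False  v4=True  v5=False  v6=True  v7=False  v8=True  v9=True  v10=False  v11=True

Check each clause:
  1. {v2, v8} — v8 is true.
  2. {¬v3, ¬v4, v8} — v8 is true.
  3. {¬v3, v10} — ¬v3 is true.
  4. {v5, v4} — v4 is true.
  5. {¬v4, v6, ¬v5} — ¬v5 is true.
  6. {v7, v11, ¬v6} — v11 is true.
  7. {v11, ¬v2, ¬v6} — v11 is true.
  8. {v8, ¬v11, v6} — v8 is true.
  9. {¬v5, v9} — v9 is true.
  10. {v9, ¬v11, v7} — v9 is true.
  11. {¬v10, v11} — v11 is true.
  12. {¬v9, ¬v2, v3} — ¬v2 is true.
  13. {¬v8, ¬v5, v7} — ¬v5 is true.
  14. {¬v8, ¬v5, ¬v2} — ¬v5 is true.
  15. {¬v9, v4, ¬v10} — v4 is true.
  16. {¬v7, v11, v5} — ¬v7 is true.
  17. {¬v6, ¬v5, ¬v9} — ¬v5 is true.
  18. {v8, v3, v9} — v8 is true.
  19. {v11, v1, v5} — v1 is true.
  20. {¬v4, v6} — v6 is true.
  21. {¬v9, v11, ¬v8} — v11 is true.
  22. {v7, v5, v6} — v6 is true.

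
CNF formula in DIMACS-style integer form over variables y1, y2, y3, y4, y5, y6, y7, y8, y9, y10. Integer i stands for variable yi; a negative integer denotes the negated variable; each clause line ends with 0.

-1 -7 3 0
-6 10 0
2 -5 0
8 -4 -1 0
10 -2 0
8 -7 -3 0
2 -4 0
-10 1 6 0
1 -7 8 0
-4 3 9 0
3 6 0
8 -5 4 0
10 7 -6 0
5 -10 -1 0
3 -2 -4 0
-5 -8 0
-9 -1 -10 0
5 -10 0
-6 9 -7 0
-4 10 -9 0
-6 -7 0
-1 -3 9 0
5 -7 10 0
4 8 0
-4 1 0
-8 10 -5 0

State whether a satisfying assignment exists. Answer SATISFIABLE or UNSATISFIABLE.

SATISFIABLE

Branch on y1: take y1 = True.
Branch on y2: take y2 = False.
  then y5 is forced to False.
  then y4 is forced to False.
  then y10 is forced to False.
  then y6 is forced to False.
  then y3 is forced to True.
  then y9 is forced to True.
  then y7 is forced to False.
  then y8 is forced to True.
So y1=T  y2=F  y3=T  y4=F  y5=F  y6=F  y7=F  y8=T  y9=T  y10=F is a satisfying assignment.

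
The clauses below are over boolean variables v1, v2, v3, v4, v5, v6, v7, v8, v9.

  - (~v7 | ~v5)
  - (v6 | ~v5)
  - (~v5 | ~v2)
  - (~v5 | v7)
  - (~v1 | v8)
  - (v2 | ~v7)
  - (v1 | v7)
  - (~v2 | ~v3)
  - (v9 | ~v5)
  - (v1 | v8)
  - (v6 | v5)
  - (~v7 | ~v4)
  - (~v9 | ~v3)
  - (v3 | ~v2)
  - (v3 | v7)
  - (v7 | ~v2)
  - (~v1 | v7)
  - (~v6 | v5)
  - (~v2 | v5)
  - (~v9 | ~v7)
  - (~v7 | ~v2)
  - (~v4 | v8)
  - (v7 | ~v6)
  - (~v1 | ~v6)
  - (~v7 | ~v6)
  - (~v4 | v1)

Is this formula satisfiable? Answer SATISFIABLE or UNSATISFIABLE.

v7 = True:
  propagation gives v5=False, v2=True; an empty clause results — contradiction.
v7 = False:
  propagation gives v5=False, v1=True; an empty clause results — contradiction.
Every branch closes, so no satisfying assignment exists.

UNSATISFIABLE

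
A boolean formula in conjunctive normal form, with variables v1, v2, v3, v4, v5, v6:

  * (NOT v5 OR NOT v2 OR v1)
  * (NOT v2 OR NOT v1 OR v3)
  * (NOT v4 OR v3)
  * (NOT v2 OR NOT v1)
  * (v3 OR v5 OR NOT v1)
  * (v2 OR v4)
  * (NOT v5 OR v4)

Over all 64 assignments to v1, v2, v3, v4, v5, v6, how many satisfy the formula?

Split on v1, then v2.
  v1=T, v2=T: a clause becomes empty — 0.
  v1=T, v2=F: remaining (v3,v4,v5,v6) ∈ {(T,T,F,F); (T,T,F,T); (T,T,T,F); (T,T,T,T)} — 4.
  v1=F, v2=T: v6 free; 3 ways for (v3,v4,v5) × 2^1 = 6.
  v1=F, v2=F: remaining (v3,v4,v5,v6) ∈ {(T,T,F,F); (T,T,F,T); (T,T,T,F); (T,T,T,T)} — 4.
Total: 0 + 4 + 6 + 4 = 14.

14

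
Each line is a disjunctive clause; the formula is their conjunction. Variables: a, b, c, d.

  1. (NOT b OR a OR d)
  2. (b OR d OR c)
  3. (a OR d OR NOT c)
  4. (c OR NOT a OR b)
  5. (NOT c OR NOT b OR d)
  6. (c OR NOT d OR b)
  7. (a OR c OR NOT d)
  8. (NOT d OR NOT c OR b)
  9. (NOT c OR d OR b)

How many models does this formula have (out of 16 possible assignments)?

4

The models are:
  a=F b=T c=T d=T
  a=T b=T c=F d=F
  a=T b=T c=F d=T
  a=T b=T c=T d=T
Count: 4.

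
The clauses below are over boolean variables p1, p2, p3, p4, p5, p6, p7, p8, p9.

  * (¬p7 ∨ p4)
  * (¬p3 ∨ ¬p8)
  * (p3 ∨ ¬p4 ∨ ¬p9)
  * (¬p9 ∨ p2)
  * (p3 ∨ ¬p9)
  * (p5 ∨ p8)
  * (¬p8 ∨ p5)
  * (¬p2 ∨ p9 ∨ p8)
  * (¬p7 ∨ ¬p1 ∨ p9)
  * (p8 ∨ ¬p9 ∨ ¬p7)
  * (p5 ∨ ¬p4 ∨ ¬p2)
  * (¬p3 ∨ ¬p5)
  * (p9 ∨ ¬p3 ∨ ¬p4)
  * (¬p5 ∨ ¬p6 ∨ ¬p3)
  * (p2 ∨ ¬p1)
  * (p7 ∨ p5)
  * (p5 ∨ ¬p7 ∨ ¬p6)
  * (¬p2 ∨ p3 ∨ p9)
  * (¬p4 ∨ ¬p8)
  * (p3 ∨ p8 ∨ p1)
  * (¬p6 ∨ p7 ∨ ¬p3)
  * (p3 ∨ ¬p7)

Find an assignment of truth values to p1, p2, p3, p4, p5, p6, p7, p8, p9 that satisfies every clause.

p1=False  p2=False  p3=False  p4=False  p5=True  p6=True  p7=False  p8=True  p9=False

Set p1 = False and propagate.
The remaining clauses are satisfied by p2 = False, p3 = False, p4 = False, p5 = True, p6 = True, p7 = False, p8 = True, p9 = False.
Check each clause:
  1. (p4 ∨ ¬p7) — ¬p7 is true.
  2. (¬p8 ∨ ¬p3) — ¬p3 is true.
  3. (¬p9 ∨ ¬p4 ∨ p3) — ¬p4 is true.
  4. (¬p9 ∨ p2) — ¬p9 is true.
  5. (p3 ∨ ¬p9) — ¬p9 is true.
  6. (p5 ∨ p8) — p8 is true.
  7. (¬p8 ∨ p5) — p5 is true.
  8. (p8 ∨ p9 ∨ ¬p2) — p8 is true.
  9. (p9 ∨ ¬p1 ∨ ¬p7) — ¬p7 is true.
  10. (¬p9 ∨ p8 ∨ ¬p7) — p8 is true.
  11. (p5 ∨ ¬p2 ∨ ¬p4) — ¬p4 is true.
  12. (¬p3 ∨ ¬p5) — ¬p3 is true.
  13. (¬p3 ∨ p9 ∨ ¬p4) — ¬p4 is true.
  14. (¬p5 ∨ ¬p3 ∨ ¬p6) — ¬p3 is true.
  15. (p2 ∨ ¬p1) — ¬p1 is true.
  16. (p7 ∨ p5) — p5 is true.
  17. (¬p6 ∨ ¬p7 ∨ p5) — ¬p7 is true.
  18. (p3 ∨ p9 ∨ ¬p2) — ¬p2 is true.
  19. (¬p8 ∨ ¬p4) — ¬p4 is true.
  20. (p1 ∨ p3 ∨ p8) — p8 is true.
  21. (¬p6 ∨ ¬p3 ∨ p7) — ¬p3 is true.
  22. (¬p7 ∨ p3) — ¬p7 is true.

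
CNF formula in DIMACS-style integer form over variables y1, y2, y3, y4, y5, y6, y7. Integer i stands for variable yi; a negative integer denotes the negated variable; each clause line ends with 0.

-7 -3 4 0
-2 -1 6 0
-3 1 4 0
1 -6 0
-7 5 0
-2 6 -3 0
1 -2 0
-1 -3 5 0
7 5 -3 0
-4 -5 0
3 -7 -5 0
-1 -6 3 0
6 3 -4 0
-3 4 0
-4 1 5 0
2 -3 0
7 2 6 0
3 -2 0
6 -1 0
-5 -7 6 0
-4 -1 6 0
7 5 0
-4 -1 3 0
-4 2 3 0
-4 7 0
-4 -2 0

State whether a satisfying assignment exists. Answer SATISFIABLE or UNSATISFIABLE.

UNSATISFIABLE

y3 = True:
  propagation gives y4=True, y5=False, y7=False; an empty clause results — contradiction.
y3 = False:
  y6 = True:
    propagation gives y1=True; an empty clause results — contradiction.
  y6 = False:
    propagation gives y7=True, y5=True; an empty clause results — contradiction.
Every branch closes, so no satisfying assignment exists.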